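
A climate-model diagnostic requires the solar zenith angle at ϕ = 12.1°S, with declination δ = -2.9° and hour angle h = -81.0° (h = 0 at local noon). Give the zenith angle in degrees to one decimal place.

θ_z = 80.6°

cos θ_z = sin ϕ sin δ + cos ϕ cos δ cos h = 0.010605 + 0.152763 = 0.163368.
θ_z = arccos(0.163368) = 80.6°.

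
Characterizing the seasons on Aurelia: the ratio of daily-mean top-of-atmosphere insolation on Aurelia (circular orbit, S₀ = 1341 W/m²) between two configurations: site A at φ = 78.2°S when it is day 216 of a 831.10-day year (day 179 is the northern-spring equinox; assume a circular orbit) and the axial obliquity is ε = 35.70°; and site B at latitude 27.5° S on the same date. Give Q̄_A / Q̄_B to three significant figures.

— Configuration A (φ=-78.2°):
Solar longitude: λ_s = 360° × (216 − 179)/831.10 = 16.027°.
sin δ = sin 35.70° × sin 16.027° = 0.16111, so δ = +9.271°.
cos H₀ = −tan(-78.2°) tan(+9.271°) = 0.7814, H₀ = 0.6739 rad.
Bracket: H₀ sin φ sin δ + cos φ cos δ sin H₀ = 0.6739×-0.97887×0.16111 + 0.20450×0.98694×0.62404 = -0.106278 + 0.125950 = 0.019672.
Q̄ = (S₀/π) × [bracket] = (1341/π) × 0.019672 = 8.3971 W/m².
— Configuration B (φ=-27.5°):
cos H₀ = −tan(-27.5°) tan(+9.271°) = 0.0850, H₀ = 1.4857 rad.
Bracket: H₀ sin φ sin δ + cos φ cos δ sin H₀ = 1.4857×-0.46175×0.16111 + 0.88701×0.98694×0.99638 = -0.110525 + 0.872257 = 0.761732.
Q̄ = (S₀/π) × [bracket] = (1341/π) × 0.761732 = 325.15 W/m².
Ratio Q̄_A / Q̄_B = 8.3971 / 325.15 = 0.02583.

Q̄_A / Q̄_B ≈ 0.0258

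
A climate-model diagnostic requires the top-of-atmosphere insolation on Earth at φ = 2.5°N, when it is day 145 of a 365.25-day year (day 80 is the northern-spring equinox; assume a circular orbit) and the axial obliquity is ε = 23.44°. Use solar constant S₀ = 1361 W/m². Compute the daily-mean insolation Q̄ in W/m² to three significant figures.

Solar longitude: λ_s = 360° × (145 − 80)/365.25 = 64.066°.
sin δ = sin 23.44° × sin 64.066° = 0.35773, so δ = +20.961°.
cos H₀ = −tan(+2.5°) tan(+20.961°) = -0.0167, H₀ = 1.5875 rad.
Bracket: H₀ sin φ sin δ + cos φ cos δ sin H₀ = 1.5875×0.04362×0.35773 + 0.99905×0.93383×0.99986 = 0.024772 + 0.932812 = 0.957584.
Q̄ = (S₀/π) × [bracket] = (1361/π) × 0.957584 = 414.8 W/m².

Q̄ ≈ 415 W/m²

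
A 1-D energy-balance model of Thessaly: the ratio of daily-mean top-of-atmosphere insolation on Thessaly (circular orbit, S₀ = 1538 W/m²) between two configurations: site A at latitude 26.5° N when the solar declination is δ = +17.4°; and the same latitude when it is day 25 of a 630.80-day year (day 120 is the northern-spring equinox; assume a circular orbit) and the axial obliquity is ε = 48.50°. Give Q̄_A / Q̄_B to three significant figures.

Q̄_A / Q̄_B ≈ 3.18

— Configuration A (φ=+26.5°):
cos H₀ = −tan(+26.5°) tan(+17.400°) = -0.1562, H₀ = 1.7277 rad.
Bracket: H₀ sin φ sin δ + cos φ cos δ sin H₀ = 1.7277×0.44620×0.29904 + 0.89493×0.95424×0.98772 = 0.230530 + 0.843491 = 1.074021.
Q̄ = (S₀/π) × [bracket] = (1538/π) × 1.074021 = 525.80 W/m².
— Configuration B (φ=+26.5°):
Solar longitude: λ_s = 360° × (25 − 120)/630.80 = -54.217°, i.e. -54.217° + 360° = 305.783°.
sin δ = sin 48.50° × sin 305.783° = -0.60758, so δ = -37.415°.
cos H₀ = −tan(+26.5°) tan(-37.415°) = 0.3814, H₀ = 1.1795 rad.
Bracket: H₀ sin φ sin δ + cos φ cos δ sin H₀ = 1.1795×0.44620×-0.60758 + 0.89493×0.79426×0.92441 = -0.319765 + 0.657077 = 0.337312.
Q̄ = (S₀/π) × [bracket] = (1538/π) × 0.337312 = 165.13 W/m².
Ratio Q̄_A / Q̄_B = 525.80 / 165.13 = 3.184.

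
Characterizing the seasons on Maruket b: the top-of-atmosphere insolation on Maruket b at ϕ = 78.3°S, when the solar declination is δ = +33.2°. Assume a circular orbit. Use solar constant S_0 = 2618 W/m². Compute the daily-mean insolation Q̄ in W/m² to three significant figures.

Q̄ ≈ 0.00 W/m²

cos h₀ = −tan(-78.3°) tan(+33.200°) = 3.1599 ≥ 1 ⇒ polar night, h₀ = 0 and Q̄ = 0.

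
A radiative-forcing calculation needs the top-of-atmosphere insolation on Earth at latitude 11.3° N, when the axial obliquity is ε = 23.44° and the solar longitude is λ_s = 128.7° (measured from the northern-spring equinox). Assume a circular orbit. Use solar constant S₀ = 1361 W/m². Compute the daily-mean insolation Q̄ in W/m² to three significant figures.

Q̄ ≈ 446 W/m²

Solar declination: sin δ = sin ε · sin λ_s = sin 23.44° × sin 128.7° = 0.31045, so δ = +18.086°.
cos H₀ = −tan(+11.3°) tan(+18.086°) = -0.0653, H₀ = 1.6361 rad.
Bracket: H₀ sin φ sin δ + cos φ cos δ sin H₀ = 1.6361×0.19595×0.31045 + 0.98061×0.95059×0.99787 = 0.099528 + 0.930173 = 1.029701.
Q̄ = (S₀/π) × [bracket] = (1361/π) × 1.029701 = 446.1 W/m².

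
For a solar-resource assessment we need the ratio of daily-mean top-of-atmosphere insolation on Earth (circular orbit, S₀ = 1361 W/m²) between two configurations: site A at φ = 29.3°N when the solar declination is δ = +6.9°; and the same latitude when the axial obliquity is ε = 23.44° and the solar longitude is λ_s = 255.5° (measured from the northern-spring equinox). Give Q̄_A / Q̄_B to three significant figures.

Q̄_A / Q̄_B ≈ 1.81

— Configuration A (φ=+29.3°):
cos H₀ = −tan(+29.3°) tan(+6.900°) = -0.0679, H₀ = 1.6388 rad.
Bracket: H₀ sin φ sin δ + cos φ cos δ sin H₀ = 1.6388×0.48938×0.12014 + 0.87207×0.99276×0.99769 = 0.096352 + 0.863756 = 0.960108.
Q̄ = (S₀/π) × [bracket] = (1361/π) × 0.960108 = 415.94 W/m².
— Configuration B (φ=+29.3°):
Solar declination: sin δ = sin ε · sin λ_s = sin 23.44° × sin 255.5° = -0.38512, so δ = -22.651°.
cos H₀ = −tan(+29.3°) tan(-22.651°) = 0.2342, H₀ = 1.3344 rad.
Bracket: H₀ sin φ sin δ + cos φ cos δ sin H₀ = 1.3344×0.48938×-0.38512 + 0.87207×0.92287×0.97219 = -0.251494 + 0.782426 = 0.530932.
Q̄ = (S₀/π) × [bracket] = (1361/π) × 0.530932 = 230.01 W/m².
Ratio Q̄_A / Q̄_B = 415.94 / 230.01 = 1.808.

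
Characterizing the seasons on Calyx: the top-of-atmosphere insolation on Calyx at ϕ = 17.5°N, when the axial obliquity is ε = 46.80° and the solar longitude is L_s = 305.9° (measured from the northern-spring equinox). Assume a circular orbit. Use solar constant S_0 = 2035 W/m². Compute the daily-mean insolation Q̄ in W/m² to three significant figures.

Q̄ ≈ 331 W/m²

Solar declination: sin δ = sin ε · sin L_s = sin 46.80° × sin 305.9° = -0.59049, so δ = -36.192°.
cos h₀ = −tan(+17.5°) tan(-36.192°) = 0.2307, h₀ = 1.3380 rad.
Bracket: h₀ sin ϕ sin δ + cos ϕ cos δ sin h₀ = 1.3380×0.30071×-0.59049 + 0.95372×0.80704×0.97303 = -0.237584 + 0.748932 = 0.511348.
Q̄ = (S_0/π) × [bracket] = (2035/π) × 0.511348 = 331.2 W/m².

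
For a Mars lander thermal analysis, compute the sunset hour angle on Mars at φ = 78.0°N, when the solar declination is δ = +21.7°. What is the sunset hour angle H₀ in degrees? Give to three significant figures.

H₀ = 180°

Sunrise equation: cos H₀ = −tan φ · tan δ = -1.8722 ≤ −1, so the Sun never sets (polar day) and H₀ = π.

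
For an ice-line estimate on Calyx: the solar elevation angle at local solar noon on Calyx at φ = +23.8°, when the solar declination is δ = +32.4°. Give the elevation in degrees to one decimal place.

At local noon the hour angle is zero, so the zenith angle equals |φ − δ| = |+23.8° − (+32.400°)| = 8.600°.
Elevation = 90° − 8.600° = 81.4°.

81.4°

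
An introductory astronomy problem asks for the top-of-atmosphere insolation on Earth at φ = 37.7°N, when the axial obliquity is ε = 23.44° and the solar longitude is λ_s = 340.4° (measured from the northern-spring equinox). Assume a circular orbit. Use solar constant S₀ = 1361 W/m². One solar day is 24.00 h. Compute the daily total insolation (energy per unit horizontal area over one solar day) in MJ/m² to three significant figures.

Solar declination: sin δ = sin ε · sin λ_s = sin 23.44° × sin 340.4° = -0.13344, so δ = -7.668°.
cos H₀ = −tan(+37.7°) tan(-7.668°) = 0.1041, H₀ = 1.4665 rad.
Bracket: H₀ sin φ sin δ + cos φ cos δ sin H₀ = 1.4665×0.61153×-0.13344 + 0.79122×0.99106×0.99457 = -0.119670 + 0.779889 = 0.660219.
Q̄ = (S₀/π) × [bracket] = (1361/π) × 0.660219 = 286.02 W/m².
Daily total = Q̄ × 24.00 h × 3600 s/h = 286.02 × 24.00 × 3600 / 10⁶ = 24.71 MJ/m².

24.7 MJ/m²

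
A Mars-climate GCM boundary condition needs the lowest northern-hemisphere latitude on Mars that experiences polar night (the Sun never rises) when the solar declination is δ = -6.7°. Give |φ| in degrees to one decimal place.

|φ| = 83.3°

Polar night requires cos H₀ = −tan φ tan δ ≥ 1, i.e. tan φ tan δ ≤ −1.
The boundary is |tan φ| · |tan δ| = 1, so |φ| = 90° − |δ| = 90° − 6.7° = 83.3° in the northern hemisphere.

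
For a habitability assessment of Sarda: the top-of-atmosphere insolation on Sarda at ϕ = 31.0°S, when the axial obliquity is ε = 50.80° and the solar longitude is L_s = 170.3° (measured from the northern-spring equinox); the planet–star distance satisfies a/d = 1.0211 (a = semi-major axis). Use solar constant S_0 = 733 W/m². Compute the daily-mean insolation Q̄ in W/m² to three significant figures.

Solar declination: sin δ = sin ε · sin L_s = sin 50.80° × sin 170.3° = 0.13057, so δ = +7.503°.
cos h₀ = −tan(-31.0°) tan(+7.503°) = 0.0791, h₀ = 1.4916 rad.
Bracket: h₀ sin ϕ sin δ + cos ϕ cos δ sin h₀ = 1.4916×-0.51504×0.13057 + 0.85717×0.99144×0.99686 = -0.100308 + 0.847164 = 0.746856.
Inverse-square distance factor (a/d)² = 1.0211² = 1.042645.
Q̄ = (S_0/π) × 1.042645 × [bracket] = (733/π) × 1.042645 × 0.746856 = 181.7 W/m².

Q̄ ≈ 182 W/m²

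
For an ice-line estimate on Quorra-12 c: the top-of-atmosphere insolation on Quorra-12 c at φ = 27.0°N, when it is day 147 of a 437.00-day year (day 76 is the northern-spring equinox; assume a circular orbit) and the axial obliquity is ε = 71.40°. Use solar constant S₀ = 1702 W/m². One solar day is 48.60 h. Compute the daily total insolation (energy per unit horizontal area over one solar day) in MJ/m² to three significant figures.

117 MJ/m²

Solar longitude: λ_s = 360° × (147 − 76)/437.00 = 58.490°.
sin δ = sin 71.40° × sin 58.490° = 0.80802, so δ = +53.903°.
cos H₀ = −tan(+27.0°) tan(+53.903°) = -0.6988, H₀ = 2.3445 rad.
Bracket: H₀ sin φ sin δ + cos φ cos δ sin H₀ = 2.3445×0.45399×0.80802 + 0.89101×0.58916×0.71532 = 0.860040 + 0.375505 = 1.235545.
Q̄ = (S₀/π) × [bracket] = (1702/π) × 1.235545 = 669.37 W/m².
Daily total = Q̄ × 48.60 h × 3600 s/h = 669.37 × 48.60 × 3600 / 10⁶ = 117.1 MJ/m².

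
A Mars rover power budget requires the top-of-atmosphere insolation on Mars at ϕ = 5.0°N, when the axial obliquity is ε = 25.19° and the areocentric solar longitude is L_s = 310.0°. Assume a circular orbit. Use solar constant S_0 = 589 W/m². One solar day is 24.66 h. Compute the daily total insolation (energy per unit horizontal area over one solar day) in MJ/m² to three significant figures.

sin δ = sin 25.19° × sin 310.0° = -0.32604, so δ = -19.029°.
cos h₀ = −tan(+5.0°) tan(-19.029°) = 0.0302, h₀ = 1.5406 rad.
Bracket: h₀ sin ϕ sin δ + cos ϕ cos δ sin h₀ = 1.5406×0.08716×-0.32604 + 0.99619×0.94535×0.99954 = -0.043780 + 0.941315 = 0.897535.
Q̄ = (S_0/π) × [bracket] = (589/π) × 0.897535 = 168.27 W/m².
Daily total = Q̄ × 24.66 h × 3600 s/h = 168.27 × 24.66 × 3600 / 10⁶ = 14.94 MJ/m².

14.9 MJ/m²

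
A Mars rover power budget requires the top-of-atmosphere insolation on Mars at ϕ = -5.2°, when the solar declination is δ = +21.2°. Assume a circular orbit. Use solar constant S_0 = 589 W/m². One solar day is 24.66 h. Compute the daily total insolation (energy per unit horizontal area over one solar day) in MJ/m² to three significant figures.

14.6 MJ/m²

cos h₀ = −tan(-5.2°) tan(+21.200°) = 0.0353, h₀ = 1.5355 rad.
Bracket: h₀ sin ϕ sin δ + cos ϕ cos δ sin h₀ = 1.5355×-0.09063×0.36162 + 0.99588×0.93232×0.99938 = -0.050324 + 0.927903 = 0.877579.
Q̄ = (S_0/π) × [bracket] = (589/π) × 0.877579 = 164.53 W/m².
Daily total = Q̄ × 24.66 h × 3600 s/h = 164.53 × 24.66 × 3600 / 10⁶ = 14.61 MJ/m².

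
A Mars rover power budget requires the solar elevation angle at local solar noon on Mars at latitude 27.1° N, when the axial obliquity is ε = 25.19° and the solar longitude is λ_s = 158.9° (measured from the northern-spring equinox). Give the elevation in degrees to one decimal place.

Solar declination: sin δ = sin ε · sin λ_s = sin 25.19° × sin 158.9° = 0.15322, so δ = +8.814°.
At local noon the hour angle is zero, so the zenith angle equals |φ − δ| = |+27.1° − (+8.814°)| = 18.286°.
Elevation = 90° − 18.286° = 71.7°.

71.7°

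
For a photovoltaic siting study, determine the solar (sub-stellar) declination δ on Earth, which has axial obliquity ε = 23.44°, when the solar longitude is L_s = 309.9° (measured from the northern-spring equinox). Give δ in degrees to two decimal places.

sin δ = sin ε · sin L_s = sin 23.44° × sin 309.9° = -0.305169.
δ = arcsin(-0.305169) = -17.77°.

δ = -17.77°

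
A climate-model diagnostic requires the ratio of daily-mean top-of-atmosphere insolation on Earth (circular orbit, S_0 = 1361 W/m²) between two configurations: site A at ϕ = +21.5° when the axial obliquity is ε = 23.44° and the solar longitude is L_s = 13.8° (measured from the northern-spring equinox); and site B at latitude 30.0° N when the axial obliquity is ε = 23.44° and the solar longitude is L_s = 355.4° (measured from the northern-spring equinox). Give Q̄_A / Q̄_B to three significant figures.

— Configuration A (ϕ=+21.5°):
Solar declination: sin δ = sin ε · sin L_s = sin 23.44° × sin 13.8° = 0.09489, so δ = +5.445°.
cos h₀ = −tan(+21.5°) tan(+5.445°) = -0.0375, h₀ = 1.6084 rad.
Bracket: h₀ sin ϕ sin δ + cos ϕ cos δ sin h₀ = 1.6084×0.36650×0.09489 + 0.93042×0.99549×0.99929 = 0.055936 + 0.925566 = 0.981502.
Q̄ = (S_0/π) × [bracket] = (1361/π) × 0.981502 = 425.21 W/m².
— Configuration B (ϕ=+30.0°):
Solar declination: sin δ = sin ε · sin L_s = sin 23.44° × sin 355.4° = -0.03190, so δ = -1.828°.
cos h₀ = −tan(+30.0°) tan(-1.828°) = 0.0184, h₀ = 1.5524 rad.
Bracket: h₀ sin ϕ sin δ + cos ϕ cos δ sin h₀ = 1.5524×0.50000×-0.03190 + 0.86603×0.99949×0.99983 = -0.024761 + 0.865441 = 0.840680.
Q̄ = (S_0/π) × [bracket] = (1361/π) × 0.840680 = 364.20 W/m².
Ratio Q̄_A / Q̄_B = 425.21 / 364.20 = 1.168.

Q̄_A / Q̄_B ≈ 1.17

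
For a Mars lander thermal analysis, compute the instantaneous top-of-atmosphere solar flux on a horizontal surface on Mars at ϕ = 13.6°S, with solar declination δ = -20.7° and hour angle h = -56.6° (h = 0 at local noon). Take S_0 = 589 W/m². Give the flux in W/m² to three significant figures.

cos θ_z = sin ϕ sin δ + cos ϕ cos δ cos h = 0.083117 + 0.500505 = 0.583622.
Flux = S_0 · cos θ_z = 589 × 0.583622 = 343.8 W/m².

344 W/m²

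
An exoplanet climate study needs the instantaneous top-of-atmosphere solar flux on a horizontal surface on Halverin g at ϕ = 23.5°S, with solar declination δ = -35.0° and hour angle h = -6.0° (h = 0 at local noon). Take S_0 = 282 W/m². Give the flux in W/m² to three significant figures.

275 W/m²

cos θ_z = sin ϕ sin δ + cos ϕ cos δ cos h = 0.228713 + 0.747096 = 0.975809.
Flux = S_0 · cos θ_z = 282 × 0.975809 = 275.2 W/m².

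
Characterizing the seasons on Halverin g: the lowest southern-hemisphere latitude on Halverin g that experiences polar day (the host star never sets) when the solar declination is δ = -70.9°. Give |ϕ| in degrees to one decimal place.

Polar day requires cos h₀ = −tan ϕ tan δ ≤ −1, i.e. tan ϕ tan δ ≥ 1.
The boundary is |tan ϕ| · |tan δ| = 1, so |ϕ| = 90° − |δ| = 90° − 70.9° = 19.1° in the southern hemisphere.

|ϕ| = 19.1°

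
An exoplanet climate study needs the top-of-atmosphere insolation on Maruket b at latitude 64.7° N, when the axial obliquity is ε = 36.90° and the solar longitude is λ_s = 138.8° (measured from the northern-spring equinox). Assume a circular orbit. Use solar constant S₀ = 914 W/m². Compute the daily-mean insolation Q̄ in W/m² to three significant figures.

Solar declination: sin δ = sin ε · sin λ_s = sin 36.90° × sin 138.8° = 0.39549, so δ = +23.297°.
cos H₀ = −tan(+64.7°) tan(+23.297°) = -0.9109, H₀ = 2.7163 rad.
Bracket: H₀ sin φ sin δ + cos φ cos δ sin H₀ = 2.7163×0.90408×0.39549 + 0.42736×0.91847×0.41255 = 0.971226 + 0.161933 = 1.133159.
Q̄ = (S₀/π) × [bracket] = (914/π) × 1.133159 = 329.7 W/m².

Q̄ ≈ 330 W/m²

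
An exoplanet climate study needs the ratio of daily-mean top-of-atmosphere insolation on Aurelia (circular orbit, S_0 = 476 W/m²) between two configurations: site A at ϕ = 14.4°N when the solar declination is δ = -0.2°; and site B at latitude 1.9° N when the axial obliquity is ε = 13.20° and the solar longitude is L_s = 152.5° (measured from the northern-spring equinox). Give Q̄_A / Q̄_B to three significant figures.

— Configuration A (ϕ=+14.4°):
cos h₀ = −tan(+14.4°) tan(-0.200°) = 0.0009, h₀ = 1.5699 rad.
Bracket: h₀ sin ϕ sin δ + cos ϕ cos δ sin h₀ = 1.5699×0.24869×-0.00349 + 0.96858×0.99999×1.00000 = -0.001363 + 0.968570 = 0.967207.
Q̄ = (S_0/π) × [bracket] = (476/π) × 0.967207 = 146.55 W/m².
— Configuration B (ϕ=+1.9°):
Solar declination: sin δ = sin ε · sin L_s = sin 13.20° × sin 152.5° = 0.10544, so δ = +6.053°.
cos h₀ = −tan(+1.9°) tan(+6.053°) = -0.0035, h₀ = 1.5743 rad.
Bracket: h₀ sin ϕ sin δ + cos ϕ cos δ sin h₀ = 1.5743×0.03316×0.10544 + 0.99945×0.99443×0.99999 = 0.005504 + 0.993873 = 0.999377.
Q̄ = (S_0/π) × [bracket] = (476/π) × 0.999377 = 151.42 W/m².
Ratio Q̄_A / Q̄_B = 146.55 / 151.42 = 0.9678.

Q̄_A / Q̄_B ≈ 0.968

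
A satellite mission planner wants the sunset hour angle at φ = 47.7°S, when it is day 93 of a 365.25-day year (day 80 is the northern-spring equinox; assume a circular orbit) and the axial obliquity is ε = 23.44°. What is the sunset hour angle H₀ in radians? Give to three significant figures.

H₀ = 1.47 rad

Solar longitude: λ_s = 360° × (93 − 80)/365.25 = 12.813°.
sin δ = sin 23.44° × sin 12.813° = 0.08822, so δ = +5.061°.
cos H₀ = −tan φ · tan δ = −tan(-47.7°) × tan(+5.061°) = 0.0973, so H₀ = 1.4733 rad = 84.41°.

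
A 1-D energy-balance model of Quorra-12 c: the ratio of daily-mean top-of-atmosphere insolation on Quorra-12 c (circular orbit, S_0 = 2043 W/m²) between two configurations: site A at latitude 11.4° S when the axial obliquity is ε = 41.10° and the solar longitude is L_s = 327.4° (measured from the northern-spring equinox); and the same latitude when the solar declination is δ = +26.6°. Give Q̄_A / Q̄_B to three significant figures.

— Configuration A (ϕ=-11.4°):
Solar declination: sin δ = sin ε · sin L_s = sin 41.10° × sin 327.4° = -0.35417, so δ = -20.743°.
cos h₀ = −tan(-11.4°) tan(-20.743°) = -0.0764, h₀ = 1.6472 rad.
Bracket: h₀ sin ϕ sin δ + cos ϕ cos δ sin h₀ = 1.6472×-0.19766×-0.35417 + 0.98027×0.93518×0.99708 = 0.115313 + 0.914052 = 1.029365.
Q̄ = (S_0/π) × [bracket] = (2043/π) × 1.029365 = 669.40 W/m².
— Configuration B (ϕ=-11.4°):
cos h₀ = −tan(-11.4°) tan(+26.600°) = 0.1010, h₀ = 1.4697 rad.
Bracket: h₀ sin ϕ sin δ + cos ϕ cos δ sin h₀ = 1.4697×-0.19766×0.44776 + 0.98027×0.89415×0.99489 = -0.130075 + 0.872029 = 0.741954.
Q̄ = (S_0/π) × [bracket] = (2043/π) × 0.741954 = 482.50 W/m².
Ratio Q̄_A / Q̄_B = 669.40 / 482.50 = 1.387.

Q̄_A / Q̄_B ≈ 1.39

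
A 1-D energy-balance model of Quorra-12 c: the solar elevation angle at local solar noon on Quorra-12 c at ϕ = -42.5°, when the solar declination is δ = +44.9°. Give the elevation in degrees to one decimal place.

2.6°

At local noon the hour angle is zero, so the zenith angle equals |ϕ − δ| = |-42.5° − (+44.900°)| = 87.400°.
Elevation = 90° − 87.400° = 2.6°.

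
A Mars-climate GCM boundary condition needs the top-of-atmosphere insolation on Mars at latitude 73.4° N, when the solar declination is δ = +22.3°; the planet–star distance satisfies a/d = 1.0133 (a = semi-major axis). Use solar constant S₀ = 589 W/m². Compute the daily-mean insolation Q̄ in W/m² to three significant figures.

Q̄ ≈ 220 W/m²

cos H₀ = −tan(+73.4°) tan(+22.300°) = -1.3758 ≤ −1 ⇒ polar day, H₀ = π.
Bracket: H₀ sin φ sin δ + cos φ cos δ sin H₀ = 3.1416×0.95832×0.37946 + 0.28569×0.92521×0.00000 = 1.142424 + 0.000000 = 1.142424.
Inverse-square distance factor (a/d)² = 1.0133² = 1.026777.
Q̄ = (S₀/π) × 1.026777 × [bracket] = (589/π) × 1.026777 × 1.142424 = 219.9 W/m².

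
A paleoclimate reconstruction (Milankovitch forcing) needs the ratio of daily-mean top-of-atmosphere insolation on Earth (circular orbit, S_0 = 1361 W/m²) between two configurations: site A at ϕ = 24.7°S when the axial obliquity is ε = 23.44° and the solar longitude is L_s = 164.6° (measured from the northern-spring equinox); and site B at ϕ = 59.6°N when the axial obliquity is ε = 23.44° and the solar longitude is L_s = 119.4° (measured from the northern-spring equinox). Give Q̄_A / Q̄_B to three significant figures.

— Configuration A (ϕ=-24.7°):
Solar declination: sin δ = sin ε · sin L_s = sin 23.44° × sin 164.6° = 0.10564, so δ = +6.064°.
cos h₀ = −tan(-24.7°) tan(+6.064°) = 0.0489, h₀ = 1.5219 rad.
Bracket: h₀ sin ϕ sin δ + cos ϕ cos δ sin h₀ = 1.5219×-0.41787×0.10564 + 0.90851×0.99440×0.99881 = -0.067182 + 0.902347 = 0.835165.
Q̄ = (S_0/π) × [bracket] = (1361/π) × 0.835165 = 361.81 W/m².
— Configuration B (ϕ=+59.6°):
Solar declination: sin δ = sin ε · sin L_s = sin 23.44° × sin 119.4° = 0.34656, so δ = +20.277°.
cos h₀ = −tan(+59.6°) tan(+20.277°) = -0.6297, h₀ = 2.2520 rad.
Bracket: h₀ sin ϕ sin δ + cos ϕ cos δ sin h₀ = 2.2520×0.86251×0.34656 + 0.50603×0.93803×0.77682 = 0.673149 + 0.368734 = 1.041883.
Q̄ = (S_0/π) × [bracket] = (1361/π) × 1.041883 = 451.36 W/m².
Ratio Q̄_A / Q̄_B = 361.81 / 451.36 = 0.8016.

Q̄_A / Q̄_B ≈ 0.802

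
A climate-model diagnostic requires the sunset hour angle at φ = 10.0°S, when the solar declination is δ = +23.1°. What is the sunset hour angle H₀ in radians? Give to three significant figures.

cos H₀ = −tan φ · tan δ = −tan(-10.0°) × tan(+23.100°) = 0.0752, so H₀ = 1.4955 rad = 85.69°.

H₀ = 1.50 rad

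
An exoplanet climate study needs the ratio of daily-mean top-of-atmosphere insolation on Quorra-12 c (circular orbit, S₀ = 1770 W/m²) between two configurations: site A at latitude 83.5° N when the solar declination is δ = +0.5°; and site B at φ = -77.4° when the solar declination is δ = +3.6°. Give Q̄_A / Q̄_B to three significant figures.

Q̄_A / Q̄_B ≈ 0.977

— Configuration A (φ=+83.5°):
cos H₀ = −tan(+83.5°) tan(+0.500°) = -0.0766, H₀ = 1.6475 rad.
Bracket: H₀ sin φ sin δ + cos φ cos δ sin H₀ = 1.6475×0.99357×0.00873 + 0.11320×0.99996×0.99706 = 0.014290 + 0.112863 = 0.127153.
Q̄ = (S₀/π) × [bracket] = (1770/π) × 0.127153 = 71.639 W/m².
— Configuration B (φ=-77.4°):
cos H₀ = −tan(-77.4°) tan(+3.600°) = 0.2815, H₀ = 1.2855 rad.
Bracket: H₀ sin φ sin δ + cos φ cos δ sin H₀ = 1.2855×-0.97592×0.06279 + 0.21814×0.99803×0.95957 = -0.078773 + 0.208908 = 0.130135.
Q̄ = (S₀/π) × [bracket] = (1770/π) × 0.130135 = 73.319 W/m².
Ratio Q̄_A / Q̄_B = 71.639 / 73.319 = 0.9771.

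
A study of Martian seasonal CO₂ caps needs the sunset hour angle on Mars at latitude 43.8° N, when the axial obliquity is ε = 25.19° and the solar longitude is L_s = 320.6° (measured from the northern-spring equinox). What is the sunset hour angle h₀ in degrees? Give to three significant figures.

h₀ = 74.4°

Solar declination: sin δ = sin ε · sin L_s = sin 25.19° × sin 320.6° = -0.27015, so δ = -15.673°.
cos h₀ = −tan ϕ · tan δ = −tan(+43.8°) × tan(-15.673°) = 0.2691, so h₀ = 1.2984 rad = 74.39°.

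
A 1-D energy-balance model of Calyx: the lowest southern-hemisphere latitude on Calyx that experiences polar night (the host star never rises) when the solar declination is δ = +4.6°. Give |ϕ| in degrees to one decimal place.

Polar night requires cos h₀ = −tan ϕ tan δ ≥ 1, i.e. tan ϕ tan δ ≤ −1.
The boundary is |tan ϕ| · |tan δ| = 1, so |ϕ| = 90° − |δ| = 90° − 4.6° = 85.4° in the southern hemisphere.

|ϕ| = 85.4°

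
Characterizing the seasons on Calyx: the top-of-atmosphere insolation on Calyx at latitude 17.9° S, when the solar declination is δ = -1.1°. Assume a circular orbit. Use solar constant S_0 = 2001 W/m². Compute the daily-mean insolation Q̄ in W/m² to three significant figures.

cos h₀ = −tan(-17.9°) tan(-1.100°) = -0.0062, h₀ = 1.5770 rad.
Bracket: h₀ sin ϕ sin δ + cos ϕ cos δ sin h₀ = 1.5770×-0.30736×-0.01920 + 0.95159×0.99982×0.99998 = 0.009306 + 0.951400 = 0.960706.
Q̄ = (S_0/π) × [bracket] = (2001/π) × 0.960706 = 611.9 W/m².

Q̄ ≈ 612 W/m²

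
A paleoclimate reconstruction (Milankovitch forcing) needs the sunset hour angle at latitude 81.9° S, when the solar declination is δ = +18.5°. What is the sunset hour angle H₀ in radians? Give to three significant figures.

H₀ = 0.00 rad

cos H₀ = −tan φ · tan δ = 2.3510 ≥ 1, so the Sun never rises (polar night) and H₀ = 0.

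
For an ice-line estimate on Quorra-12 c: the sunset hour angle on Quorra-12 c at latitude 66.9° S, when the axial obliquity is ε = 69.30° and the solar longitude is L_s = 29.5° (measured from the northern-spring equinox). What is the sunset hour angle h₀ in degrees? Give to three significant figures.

Solar declination: sin δ = sin ε · sin L_s = sin 69.30° × sin 29.5° = 0.46063, so δ = +27.428°.
cos h₀ = −tan ϕ · tan δ = 1.2167 ≥ 1, so the host star never rises (polar night) and h₀ = 0.

h₀ = 0.00°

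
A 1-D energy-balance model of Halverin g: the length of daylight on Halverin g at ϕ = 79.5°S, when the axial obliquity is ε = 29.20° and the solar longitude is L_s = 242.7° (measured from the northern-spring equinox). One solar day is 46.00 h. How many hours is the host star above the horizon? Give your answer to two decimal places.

46.00 h

Solar declination: sin δ = sin ε · sin L_s = sin 29.20° × sin 242.7° = -0.43352, so δ = -25.691°.
Sunrise equation: cos h₀ = −tan ϕ · tan δ = -2.5957 ≤ −1, so the host star never sets (polar day) and h₀ = π.
Daylight = 2h₀/(2π) × 46.00 h = (3.1416/π) × 46.00 = 46.00 h.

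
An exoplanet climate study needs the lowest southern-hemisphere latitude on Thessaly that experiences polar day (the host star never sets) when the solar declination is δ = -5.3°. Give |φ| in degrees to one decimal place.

Polar day requires cos H₀ = −tan φ tan δ ≤ −1, i.e. tan φ tan δ ≥ 1.
The boundary is |tan φ| · |tan δ| = 1, so |φ| = 90° − |δ| = 90° − 5.3° = 84.7° in the southern hemisphere.

|φ| = 84.7°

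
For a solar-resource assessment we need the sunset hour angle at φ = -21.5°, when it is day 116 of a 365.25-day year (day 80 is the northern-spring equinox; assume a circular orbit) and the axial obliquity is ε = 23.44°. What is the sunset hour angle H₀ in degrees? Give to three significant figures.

H₀ = 84.6°

Solar longitude: λ_s = 360° × (116 − 80)/365.25 = 35.483°.
sin δ = sin 23.44° × sin 35.483° = 0.23090, so δ = +13.350°.
cos H₀ = −tan φ · tan δ = −tan(-21.5°) × tan(+13.350°) = 0.0935, so H₀ = 1.4772 rad = 84.64°.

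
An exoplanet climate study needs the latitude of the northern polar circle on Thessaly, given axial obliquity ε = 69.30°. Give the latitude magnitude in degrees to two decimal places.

The polar circle is the lowest latitude that experiences at least one full rotation of continuous daylight at the northern-summer solstice; it lies at |φ| = 90° − ε = 90° − 69.30° = 20.70°.

20.70°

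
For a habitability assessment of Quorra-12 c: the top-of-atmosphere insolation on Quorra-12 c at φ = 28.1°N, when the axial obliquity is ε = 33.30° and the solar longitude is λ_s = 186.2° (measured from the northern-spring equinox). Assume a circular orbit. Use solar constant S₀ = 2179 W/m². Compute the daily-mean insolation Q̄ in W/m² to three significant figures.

Solar declination: sin δ = sin ε · sin λ_s = sin 33.30° × sin 186.2° = -0.05929, so δ = -3.399°.
cos H₀ = −tan(+28.1°) tan(-3.399°) = 0.0317, H₀ = 1.5391 rad.
Bracket: H₀ sin φ sin δ + cos φ cos δ sin H₀ = 1.5391×0.47101×-0.05929 + 0.88213×0.99824×0.99950 = -0.042981 + 0.880137 = 0.837156.
Q̄ = (S₀/π) × [bracket] = (2179/π) × 0.837156 = 580.6 W/m².

Q̄ ≈ 581 W/m²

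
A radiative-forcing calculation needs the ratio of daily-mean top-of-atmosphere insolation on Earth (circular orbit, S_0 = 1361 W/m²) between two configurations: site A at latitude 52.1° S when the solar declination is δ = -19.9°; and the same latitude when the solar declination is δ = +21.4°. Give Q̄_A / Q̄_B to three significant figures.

— Configuration A (ϕ=-52.1°):
cos h₀ = −tan(-52.1°) tan(-19.900°) = -0.4650, h₀ = 2.0544 rad.
Bracket: h₀ sin ϕ sin δ + cos ϕ cos δ sin h₀ = 2.0544×-0.78908×-0.34038 + 0.61429×0.94029×0.88531 = 0.551785 + 0.511365 = 1.063150.
Q̄ = (S_0/π) × [bracket] = (1361/π) × 1.063150 = 460.58 W/m².
— Configuration B (ϕ=-52.1°):
cos h₀ = −tan(-52.1°) tan(+21.400°) = 0.5034, h₀ = 1.0433 rad.
Bracket: h₀ sin ϕ sin δ + cos ϕ cos δ sin h₀ = 1.0433×-0.78908×0.36488 + 0.61429×0.93106×0.86405 = -0.300386 + 0.494185 = 0.193799.
Q̄ = (S_0/π) × [bracket] = (1361/π) × 0.193799 = 83.958 W/m².
Ratio Q̄_A / Q̄_B = 460.58 / 83.958 = 5.486.

Q̄_A / Q̄_B ≈ 5.49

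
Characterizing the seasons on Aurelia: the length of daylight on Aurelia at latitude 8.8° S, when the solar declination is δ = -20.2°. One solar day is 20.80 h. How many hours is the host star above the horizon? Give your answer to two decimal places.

10.78 h

cos h₀ = −tan ϕ · tan δ = −tan(-8.8°) × tan(-20.200°) = -0.0570, so h₀ = 1.6278 rad = 93.27°.
Daylight = 2h₀/(2π) × 20.80 h = (1.6278/π) × 20.80 = 10.78 h.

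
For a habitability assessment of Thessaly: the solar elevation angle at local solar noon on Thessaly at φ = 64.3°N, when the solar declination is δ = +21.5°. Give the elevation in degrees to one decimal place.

47.2°

At local noon the hour angle is zero, so the zenith angle equals |φ − δ| = |+64.3° − (+21.500°)| = 42.800°.
Elevation = 90° − 42.800° = 47.2°.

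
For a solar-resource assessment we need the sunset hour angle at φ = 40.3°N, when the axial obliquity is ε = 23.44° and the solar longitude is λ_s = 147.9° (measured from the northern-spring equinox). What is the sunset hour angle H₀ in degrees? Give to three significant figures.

Solar declination: sin δ = sin ε · sin λ_s = sin 23.44° × sin 147.9° = 0.21138, so δ = +12.203°.
cos H₀ = −tan φ · tan δ = −tan(+40.3°) × tan(+12.203°) = -0.1834, so H₀ = 1.7553 rad = 100.57°.

H₀ = 101°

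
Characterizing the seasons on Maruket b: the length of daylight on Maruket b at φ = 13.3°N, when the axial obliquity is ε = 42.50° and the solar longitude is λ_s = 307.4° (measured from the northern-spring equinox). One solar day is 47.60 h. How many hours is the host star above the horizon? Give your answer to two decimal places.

Solar declination: sin δ = sin ε · sin λ_s = sin 42.50° × sin 307.4° = -0.53670, so δ = -32.459°.
cos H₀ = −tan φ · tan δ = −tan(+13.3°) × tan(-32.459°) = 0.1504, so H₀ = 1.4199 rad = 81.35°.
Daylight = 2H₀/(2π) × 47.60 h = (1.4199/π) × 47.60 = 21.51 h.

21.51 h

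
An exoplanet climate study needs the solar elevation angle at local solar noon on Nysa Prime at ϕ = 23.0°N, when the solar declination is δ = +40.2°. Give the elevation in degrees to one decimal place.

72.8°

At local noon the hour angle is zero, so the zenith angle equals |ϕ − δ| = |+23.0° − (+40.200°)| = 17.200°.
Elevation = 90° − 17.200° = 72.8°.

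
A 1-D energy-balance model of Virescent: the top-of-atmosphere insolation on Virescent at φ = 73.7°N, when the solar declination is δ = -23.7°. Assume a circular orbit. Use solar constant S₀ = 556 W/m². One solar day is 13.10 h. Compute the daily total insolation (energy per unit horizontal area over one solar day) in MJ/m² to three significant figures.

cos H₀ = −tan(+73.7°) tan(-23.700°) = 1.5012 ≥ 1 ⇒ polar night, H₀ = 0 and Q̄ = 0.
Daily total = Q̄ × 13.10 h × 3600 s/h = 0.00 MJ/m².

0.00 MJ/m²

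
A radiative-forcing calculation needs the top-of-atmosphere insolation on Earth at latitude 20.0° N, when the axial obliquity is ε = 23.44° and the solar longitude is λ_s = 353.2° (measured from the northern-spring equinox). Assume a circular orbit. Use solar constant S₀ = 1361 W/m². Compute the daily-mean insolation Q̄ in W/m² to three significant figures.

Q̄ ≈ 396 W/m²

Solar declination: sin δ = sin ε · sin λ_s = sin 23.44° × sin 353.2° = -0.04710, so δ = -2.700°.
cos H₀ = −tan(+20.0°) tan(-2.700°) = 0.0172, H₀ = 1.5536 rad.
Bracket: H₀ sin φ sin δ + cos φ cos δ sin H₀ = 1.5536×0.34202×-0.04710 + 0.93969×0.99889×0.99985 = -0.025027 + 0.938506 = 0.913479.
Q̄ = (S₀/π) × [bracket] = (1361/π) × 0.913479 = 395.7 W/m².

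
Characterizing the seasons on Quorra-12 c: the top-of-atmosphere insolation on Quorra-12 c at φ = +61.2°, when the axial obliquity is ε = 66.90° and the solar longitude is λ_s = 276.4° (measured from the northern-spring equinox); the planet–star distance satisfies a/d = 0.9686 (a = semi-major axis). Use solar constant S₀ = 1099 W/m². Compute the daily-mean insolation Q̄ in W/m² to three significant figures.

Q̄ ≈ 0.00 W/m²

Solar declination: sin δ = sin ε · sin λ_s = sin 66.90° × sin 276.4° = -0.91409, so δ = -66.077°.
cos H₀ = −tan(+61.2°) tan(-66.077°) = 4.1003 ≥ 1 ⇒ polar night, H₀ = 0 and Q̄ = 0.
Inverse-square distance factor (a/d)² = 0.9686² = 0.938186.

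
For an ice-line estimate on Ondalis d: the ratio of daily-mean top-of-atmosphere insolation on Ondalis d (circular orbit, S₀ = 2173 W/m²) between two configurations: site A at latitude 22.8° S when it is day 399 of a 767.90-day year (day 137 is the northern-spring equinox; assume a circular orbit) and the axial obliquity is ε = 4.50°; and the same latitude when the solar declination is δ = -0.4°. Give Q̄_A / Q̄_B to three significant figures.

— Configuration A (φ=-22.8°):
Solar longitude: λ_s = 360° × (399 − 137)/767.90 = 122.828°.
sin δ = sin 4.50° × sin 122.828° = 0.06593, so δ = +3.780°.
cos H₀ = −tan(-22.8°) tan(+3.780°) = 0.0278, H₀ = 1.5430 rad.
Bracket: H₀ sin φ sin δ + cos φ cos δ sin H₀ = 1.5430×-0.38752×0.06593 + 0.92186×0.99782×0.99961 = -0.039422 + 0.919492 = 0.880070.
Q̄ = (S₀/π) × [bracket] = (2173/π) × 0.880070 = 608.73 W/m².
— Configuration B (φ=-22.8°):
cos H₀ = −tan(-22.8°) tan(-0.400°) = -0.0029, H₀ = 1.5737 rad.
Bracket: H₀ sin φ sin δ + cos φ cos δ sin H₀ = 1.5737×-0.38752×-0.00698 + 0.92186×0.99998×1.00000 = 0.004257 + 0.921842 = 0.926099.
Q̄ = (S₀/π) × [bracket] = (2173/π) × 0.926099 = 640.57 W/m².
Ratio Q̄_A / Q̄_B = 608.73 / 640.57 = 0.9503.

Q̄_A / Q̄_B ≈ 0.950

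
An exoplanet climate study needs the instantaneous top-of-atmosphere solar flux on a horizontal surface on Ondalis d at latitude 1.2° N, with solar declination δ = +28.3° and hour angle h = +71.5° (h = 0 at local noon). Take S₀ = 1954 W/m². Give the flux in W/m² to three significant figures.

cos θ_z = sin φ sin δ + cos φ cos δ cos h = 0.009929 + 0.279318 = 0.289247.
Flux = S₀ · cos θ_z = 1954 × 0.289247 = 565.2 W/m².

565 W/m²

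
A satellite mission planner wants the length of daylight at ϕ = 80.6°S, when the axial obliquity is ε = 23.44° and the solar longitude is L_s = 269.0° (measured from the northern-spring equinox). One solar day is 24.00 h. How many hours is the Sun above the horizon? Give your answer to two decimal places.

24.00 h

Solar declination: sin δ = sin ε · sin L_s = sin 23.44° × sin 269.0° = -0.39773, so δ = -23.436°.
Sunrise equation: cos h₀ = −tan ϕ · tan δ = -2.6185 ≤ −1, so the Sun never sets (polar day) and h₀ = π.
Daylight = 2h₀/(2π) × 24.00 h = (3.1416/π) × 24.00 = 24.00 h.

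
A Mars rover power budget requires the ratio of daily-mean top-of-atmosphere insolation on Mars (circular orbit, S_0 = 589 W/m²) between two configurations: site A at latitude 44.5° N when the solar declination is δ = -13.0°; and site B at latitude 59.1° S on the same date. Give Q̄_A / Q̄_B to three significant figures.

Q̄_A / Q̄_B ≈ 0.553

— Configuration A (ϕ=+44.5°):
cos h₀ = −tan(+44.5°) tan(-13.000°) = 0.2269, h₀ = 1.3419 rad.
Bracket: h₀ sin ϕ sin δ + cos ϕ cos δ sin h₀ = 1.3419×0.70091×-0.22495 + 0.71325×0.97437×0.97392 = -0.211577 + 0.676845 = 0.465268.
Q̄ = (S_0/π) × [bracket] = (589/π) × 0.465268 = 87.231 W/m².
— Configuration B (ϕ=-59.1°):
cos h₀ = −tan(-59.1°) tan(-13.000°) = -0.3858, h₀ = 1.9668 rad.
Bracket: h₀ sin ϕ sin δ + cos ϕ cos δ sin h₀ = 1.9668×-0.85806×-0.22495 + 0.51354×0.97437×0.92260 = 0.379633 + 0.461649 = 0.841282.
Q̄ = (S_0/π) × [bracket] = (589/π) × 0.841282 = 157.73 W/m².
Ratio Q̄_A / Q̄_B = 87.231 / 157.73 = 0.5530.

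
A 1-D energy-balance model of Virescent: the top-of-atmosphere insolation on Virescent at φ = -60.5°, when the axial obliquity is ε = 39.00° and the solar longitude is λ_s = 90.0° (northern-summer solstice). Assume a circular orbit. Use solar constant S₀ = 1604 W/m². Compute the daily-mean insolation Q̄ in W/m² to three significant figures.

Solar declination: sin δ = sin ε · sin λ_s = sin 39.00° × sin 90.0° = 0.62932, so δ = +39.000°.
cos H₀ = −tan(-60.5°) tan(+39.000°) = 1.4313 ≥ 1 ⇒ polar night, H₀ = 0 and Q̄ = 0.

Q̄ ≈ 0.00 W/m²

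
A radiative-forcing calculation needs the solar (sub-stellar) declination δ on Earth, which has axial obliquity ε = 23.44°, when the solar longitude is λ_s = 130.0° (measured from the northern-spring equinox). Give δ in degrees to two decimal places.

δ = +17.74°

sin δ = sin ε · sin λ_s = sin 23.44° × sin 130.0° = 0.304724.
δ = arcsin(0.304724) = +17.74°.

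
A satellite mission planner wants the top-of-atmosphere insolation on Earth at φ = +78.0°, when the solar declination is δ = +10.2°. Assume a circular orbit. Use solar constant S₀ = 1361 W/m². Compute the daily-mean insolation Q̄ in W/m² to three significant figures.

cos H₀ = −tan(+78.0°) tan(+10.200°) = -0.8465, H₀ = 2.5802 rad.
Bracket: H₀ sin φ sin δ + cos φ cos δ sin H₀ = 2.5802×0.97815×0.17708 + 0.20791×0.98420×0.53239 = 0.446919 + 0.108940 = 0.555859.
Q̄ = (S₀/π) × [bracket] = (1361/π) × 0.555859 = 240.8 W/m².

Q̄ ≈ 241 W/m²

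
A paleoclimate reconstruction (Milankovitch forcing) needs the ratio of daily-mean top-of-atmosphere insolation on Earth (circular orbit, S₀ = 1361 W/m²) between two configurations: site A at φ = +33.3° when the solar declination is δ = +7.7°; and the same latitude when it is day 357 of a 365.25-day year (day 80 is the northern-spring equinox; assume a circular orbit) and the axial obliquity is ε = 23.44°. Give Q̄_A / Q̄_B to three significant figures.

— Configuration A (φ=+33.3°):
cos H₀ = −tan(+33.3°) tan(+7.700°) = -0.0888, H₀ = 1.6597 rad.
Bracket: H₀ sin φ sin δ + cos φ cos δ sin H₀ = 1.6597×0.54902×0.13399 + 0.83581×0.99098×0.99605 = 0.122093 + 0.824999 = 0.947092.
Q̄ = (S₀/π) × [bracket] = (1361/π) × 0.947092 = 410.30 W/m².
— Configuration B (φ=+33.3°):
Solar longitude: λ_s = 360° × (357 − 80)/365.25 = 273.018°.
sin δ = sin 23.44° × sin 273.018° = -0.39724, so δ = -23.406°.
cos H₀ = −tan(+33.3°) tan(-23.406°) = 0.2843, H₀ = 1.2825 rad.
Bracket: H₀ sin φ sin δ + cos φ cos δ sin H₀ = 1.2825×0.54902×-0.39724 + 0.83581×0.91772×0.95873 = -0.279704 + 0.735384 = 0.455680.
Q̄ = (S₀/π) × [bracket] = (1361/π) × 0.455680 = 197.41 W/m².
Ratio Q̄_A / Q̄_B = 410.30 / 197.41 = 2.078.

Q̄_A / Q̄_B ≈ 2.08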